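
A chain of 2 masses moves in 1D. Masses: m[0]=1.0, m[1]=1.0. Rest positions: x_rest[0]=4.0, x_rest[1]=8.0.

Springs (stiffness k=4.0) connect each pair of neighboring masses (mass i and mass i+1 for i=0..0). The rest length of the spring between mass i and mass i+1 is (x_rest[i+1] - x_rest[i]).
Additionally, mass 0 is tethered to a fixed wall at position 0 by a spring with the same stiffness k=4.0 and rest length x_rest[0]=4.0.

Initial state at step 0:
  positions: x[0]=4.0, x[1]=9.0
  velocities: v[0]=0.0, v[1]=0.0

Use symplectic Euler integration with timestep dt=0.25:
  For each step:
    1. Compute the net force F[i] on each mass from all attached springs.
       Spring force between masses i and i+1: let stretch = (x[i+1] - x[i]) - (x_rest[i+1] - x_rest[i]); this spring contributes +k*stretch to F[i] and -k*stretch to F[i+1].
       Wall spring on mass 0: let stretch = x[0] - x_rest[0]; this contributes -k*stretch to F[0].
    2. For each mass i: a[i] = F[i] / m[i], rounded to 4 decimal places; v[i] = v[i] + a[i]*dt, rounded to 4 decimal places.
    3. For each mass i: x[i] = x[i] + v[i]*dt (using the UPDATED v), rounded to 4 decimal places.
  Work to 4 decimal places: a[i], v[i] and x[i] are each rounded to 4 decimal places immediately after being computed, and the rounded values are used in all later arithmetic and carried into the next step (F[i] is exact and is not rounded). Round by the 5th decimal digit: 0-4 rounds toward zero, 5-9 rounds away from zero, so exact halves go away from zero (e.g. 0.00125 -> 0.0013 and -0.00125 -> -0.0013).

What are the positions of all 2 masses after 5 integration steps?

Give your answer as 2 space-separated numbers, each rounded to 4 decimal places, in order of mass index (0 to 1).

Answer: 4.0030 7.8613

Derivation:
Step 0: x=[4.0000 9.0000] v=[0.0000 0.0000]
Step 1: x=[4.2500 8.7500] v=[1.0000 -1.0000]
Step 2: x=[4.5625 8.3750] v=[1.2500 -1.5000]
Step 3: x=[4.6875 8.0469] v=[0.5000 -1.3125]
Step 4: x=[4.4805 7.8789] v=[-0.8281 -0.6719]
Step 5: x=[4.0030 7.8613] v=[-1.9102 -0.0703]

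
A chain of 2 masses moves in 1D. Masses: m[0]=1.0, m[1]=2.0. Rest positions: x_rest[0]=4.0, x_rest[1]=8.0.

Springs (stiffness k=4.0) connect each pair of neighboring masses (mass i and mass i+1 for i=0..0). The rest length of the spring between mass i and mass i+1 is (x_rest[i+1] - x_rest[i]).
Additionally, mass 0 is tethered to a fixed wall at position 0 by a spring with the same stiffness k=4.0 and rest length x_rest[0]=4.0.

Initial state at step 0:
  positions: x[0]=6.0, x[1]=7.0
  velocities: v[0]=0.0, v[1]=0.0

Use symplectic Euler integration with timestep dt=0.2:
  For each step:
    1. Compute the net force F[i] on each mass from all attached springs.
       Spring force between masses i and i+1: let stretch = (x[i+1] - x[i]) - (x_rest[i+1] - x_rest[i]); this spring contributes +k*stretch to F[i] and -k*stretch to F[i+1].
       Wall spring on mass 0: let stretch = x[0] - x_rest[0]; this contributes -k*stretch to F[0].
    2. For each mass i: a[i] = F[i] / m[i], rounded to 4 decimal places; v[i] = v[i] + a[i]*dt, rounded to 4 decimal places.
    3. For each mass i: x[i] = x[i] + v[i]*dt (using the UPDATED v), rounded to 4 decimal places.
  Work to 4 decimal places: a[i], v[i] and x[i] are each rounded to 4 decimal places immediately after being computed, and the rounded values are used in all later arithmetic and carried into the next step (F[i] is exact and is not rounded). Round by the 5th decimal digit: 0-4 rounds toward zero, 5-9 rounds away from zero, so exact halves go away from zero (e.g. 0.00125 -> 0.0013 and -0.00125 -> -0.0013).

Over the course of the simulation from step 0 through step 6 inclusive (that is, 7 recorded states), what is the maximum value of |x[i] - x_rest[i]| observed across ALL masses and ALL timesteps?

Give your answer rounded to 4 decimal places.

Step 0: x=[6.0000 7.0000] v=[0.0000 0.0000]
Step 1: x=[5.2000 7.2400] v=[-4.0000 1.2000]
Step 2: x=[3.8944 7.6368] v=[-6.5280 1.9840]
Step 3: x=[2.5645 8.0542] v=[-6.6496 2.0870]
Step 4: x=[1.7026 8.3524] v=[-4.3094 1.4911]
Step 5: x=[1.6323 8.4386] v=[-0.3516 0.4312]
Step 6: x=[2.3898 8.3003] v=[3.7876 -0.6913]
Max displacement = 2.3677

Answer: 2.3677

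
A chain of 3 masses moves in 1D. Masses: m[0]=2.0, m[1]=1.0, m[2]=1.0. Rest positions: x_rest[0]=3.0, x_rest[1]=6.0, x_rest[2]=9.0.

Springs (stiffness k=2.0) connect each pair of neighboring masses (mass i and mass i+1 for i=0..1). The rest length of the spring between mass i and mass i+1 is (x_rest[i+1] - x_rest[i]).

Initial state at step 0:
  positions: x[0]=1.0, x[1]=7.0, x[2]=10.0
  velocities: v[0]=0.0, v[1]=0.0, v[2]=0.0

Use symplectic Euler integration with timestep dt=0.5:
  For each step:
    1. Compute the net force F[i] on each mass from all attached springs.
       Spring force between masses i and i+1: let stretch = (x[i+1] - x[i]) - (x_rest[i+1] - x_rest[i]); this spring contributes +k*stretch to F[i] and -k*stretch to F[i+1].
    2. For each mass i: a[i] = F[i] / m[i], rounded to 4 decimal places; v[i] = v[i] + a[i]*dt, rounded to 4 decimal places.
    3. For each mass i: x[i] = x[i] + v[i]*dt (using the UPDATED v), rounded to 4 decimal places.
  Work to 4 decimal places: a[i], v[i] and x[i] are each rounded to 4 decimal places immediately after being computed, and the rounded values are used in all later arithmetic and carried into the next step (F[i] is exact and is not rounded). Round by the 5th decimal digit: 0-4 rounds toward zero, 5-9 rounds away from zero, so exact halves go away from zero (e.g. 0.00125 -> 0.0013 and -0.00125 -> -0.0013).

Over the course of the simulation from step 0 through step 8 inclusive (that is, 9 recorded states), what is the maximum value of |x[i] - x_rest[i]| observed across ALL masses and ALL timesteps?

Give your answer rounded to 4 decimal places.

Answer: 3.0897

Derivation:
Step 0: x=[1.0000 7.0000 10.0000] v=[0.0000 0.0000 0.0000]
Step 1: x=[1.7500 5.5000 10.0000] v=[1.5000 -3.0000 0.0000]
Step 2: x=[2.6875 4.3750 9.2500] v=[1.8750 -2.2500 -1.5000]
Step 3: x=[3.2969 4.8438 7.5625] v=[1.2188 0.9375 -3.3750]
Step 4: x=[3.5431 5.8985 6.0157] v=[0.4923 2.1093 -3.0937]
Step 5: x=[3.6281 5.8341 5.9103] v=[0.1700 -0.1289 -0.2109]
Step 6: x=[3.5146 4.7048 7.2668] v=[-0.2270 -2.2587 2.7129]
Step 7: x=[2.9487 4.2614 8.8423] v=[-1.1319 -0.8869 3.1509]
Step 8: x=[1.9609 5.4521 9.6273] v=[-1.9756 2.3813 1.5700]
Max displacement = 3.0897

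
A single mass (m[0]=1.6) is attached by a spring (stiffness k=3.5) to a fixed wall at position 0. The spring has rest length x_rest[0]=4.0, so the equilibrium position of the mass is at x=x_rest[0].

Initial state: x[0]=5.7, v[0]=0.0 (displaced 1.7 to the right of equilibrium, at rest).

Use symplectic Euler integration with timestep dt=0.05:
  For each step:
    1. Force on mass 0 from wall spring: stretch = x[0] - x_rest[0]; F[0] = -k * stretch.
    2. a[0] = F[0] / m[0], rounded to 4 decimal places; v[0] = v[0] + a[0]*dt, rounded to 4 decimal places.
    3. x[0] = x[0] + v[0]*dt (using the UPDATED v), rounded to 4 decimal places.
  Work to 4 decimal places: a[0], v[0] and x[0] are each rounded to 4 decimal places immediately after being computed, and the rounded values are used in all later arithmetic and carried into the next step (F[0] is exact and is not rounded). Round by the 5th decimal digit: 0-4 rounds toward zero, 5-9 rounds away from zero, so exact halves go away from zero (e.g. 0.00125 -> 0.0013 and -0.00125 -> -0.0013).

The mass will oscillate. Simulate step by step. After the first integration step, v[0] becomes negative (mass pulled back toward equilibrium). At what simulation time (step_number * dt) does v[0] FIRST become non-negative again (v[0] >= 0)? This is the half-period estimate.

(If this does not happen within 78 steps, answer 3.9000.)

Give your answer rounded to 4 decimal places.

Step 0: x=[5.7000] v=[0.0000]
Step 1: x=[5.6907] v=[-0.1859]
Step 2: x=[5.6722] v=[-0.3708]
Step 3: x=[5.6445] v=[-0.5537]
Step 4: x=[5.6078] v=[-0.7336]
Step 5: x=[5.5623] v=[-0.9095]
Step 6: x=[5.5083] v=[-1.0804]
Step 7: x=[5.4460] v=[-1.2454]
Step 8: x=[5.3758] v=[-1.4036]
Step 9: x=[5.2981] v=[-1.5541]
Step 10: x=[5.2133] v=[-1.6961]
Step 11: x=[5.1219] v=[-1.8288]
Step 12: x=[5.0243] v=[-1.9515]
Step 13: x=[4.9211] v=[-2.0635]
Step 14: x=[4.8129] v=[-2.1642]
Step 15: x=[4.7002] v=[-2.2531]
Step 16: x=[4.5837] v=[-2.3297]
Step 17: x=[4.4640] v=[-2.3935]
Step 18: x=[4.3418] v=[-2.4443]
Step 19: x=[4.2177] v=[-2.4817]
Step 20: x=[4.0924] v=[-2.5055]
Step 21: x=[3.9666] v=[-2.5156]
Step 22: x=[3.8410] v=[-2.5119]
Step 23: x=[3.7163] v=[-2.4945]
Step 24: x=[3.5931] v=[-2.4635]
Step 25: x=[3.4722] v=[-2.4190]
Step 26: x=[3.3541] v=[-2.3613]
Step 27: x=[3.2396] v=[-2.2907]
Step 28: x=[3.1292] v=[-2.2075]
Step 29: x=[3.0236] v=[-2.1123]
Step 30: x=[2.9233] v=[-2.0055]
Step 31: x=[2.8289] v=[-1.8877]
Step 32: x=[2.7409] v=[-1.7596]
Step 33: x=[2.6598] v=[-1.6219]
Step 34: x=[2.5860] v=[-1.4753]
Step 35: x=[2.5200] v=[-1.3206]
Step 36: x=[2.4621] v=[-1.1587]
Step 37: x=[2.4126] v=[-0.9905]
Step 38: x=[2.3718] v=[-0.8169]
Step 39: x=[2.3399] v=[-0.6388]
Step 40: x=[2.3170] v=[-0.4572]
Step 41: x=[2.3033] v=[-0.2731]
Step 42: x=[2.2989] v=[-0.0875]
Step 43: x=[2.3038] v=[0.0986]
First v>=0 after going negative at step 43, time=2.1500

Answer: 2.1500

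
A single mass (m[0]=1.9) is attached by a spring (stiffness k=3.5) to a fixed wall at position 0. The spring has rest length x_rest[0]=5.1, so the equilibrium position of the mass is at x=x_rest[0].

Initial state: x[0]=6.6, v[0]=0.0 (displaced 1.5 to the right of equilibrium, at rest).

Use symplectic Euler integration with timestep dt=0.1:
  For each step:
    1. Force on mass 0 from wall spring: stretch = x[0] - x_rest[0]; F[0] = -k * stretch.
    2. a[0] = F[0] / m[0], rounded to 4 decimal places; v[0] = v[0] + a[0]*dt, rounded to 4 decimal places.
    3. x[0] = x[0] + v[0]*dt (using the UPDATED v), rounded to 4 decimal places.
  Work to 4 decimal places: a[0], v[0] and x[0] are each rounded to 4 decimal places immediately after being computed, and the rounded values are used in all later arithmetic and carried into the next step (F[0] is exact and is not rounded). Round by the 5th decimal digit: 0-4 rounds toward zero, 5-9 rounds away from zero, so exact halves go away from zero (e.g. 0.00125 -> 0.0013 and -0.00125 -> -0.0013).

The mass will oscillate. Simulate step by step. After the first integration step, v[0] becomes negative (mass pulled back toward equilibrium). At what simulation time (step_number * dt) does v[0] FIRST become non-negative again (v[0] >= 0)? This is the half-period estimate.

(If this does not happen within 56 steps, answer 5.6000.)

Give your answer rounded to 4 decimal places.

Step 0: x=[6.6000] v=[0.0000]
Step 1: x=[6.5724] v=[-0.2763]
Step 2: x=[6.5177] v=[-0.5475]
Step 3: x=[6.4368] v=[-0.8087]
Step 4: x=[6.3313] v=[-1.0550]
Step 5: x=[6.2031] v=[-1.2818]
Step 6: x=[6.0546] v=[-1.4850]
Step 7: x=[5.8885] v=[-1.6609]
Step 8: x=[5.7079] v=[-1.8062]
Step 9: x=[5.5161] v=[-1.9182]
Step 10: x=[5.3166] v=[-1.9949]
Step 11: x=[5.1131] v=[-2.0348]
Step 12: x=[4.9094] v=[-2.0372]
Step 13: x=[4.7092] v=[-2.0021]
Step 14: x=[4.5162] v=[-1.9301]
Step 15: x=[4.3339] v=[-1.8226]
Step 16: x=[4.1658] v=[-1.6815]
Step 17: x=[4.0149] v=[-1.5094]
Step 18: x=[3.8840] v=[-1.3095]
Step 19: x=[3.7755] v=[-1.0855]
Step 20: x=[3.6914] v=[-0.8415]
Step 21: x=[3.6332] v=[-0.5820]
Step 22: x=[3.6020] v=[-0.3118]
Step 23: x=[3.5984] v=[-0.0359]
Step 24: x=[3.6225] v=[0.2407]
First v>=0 after going negative at step 24, time=2.4000

Answer: 2.4000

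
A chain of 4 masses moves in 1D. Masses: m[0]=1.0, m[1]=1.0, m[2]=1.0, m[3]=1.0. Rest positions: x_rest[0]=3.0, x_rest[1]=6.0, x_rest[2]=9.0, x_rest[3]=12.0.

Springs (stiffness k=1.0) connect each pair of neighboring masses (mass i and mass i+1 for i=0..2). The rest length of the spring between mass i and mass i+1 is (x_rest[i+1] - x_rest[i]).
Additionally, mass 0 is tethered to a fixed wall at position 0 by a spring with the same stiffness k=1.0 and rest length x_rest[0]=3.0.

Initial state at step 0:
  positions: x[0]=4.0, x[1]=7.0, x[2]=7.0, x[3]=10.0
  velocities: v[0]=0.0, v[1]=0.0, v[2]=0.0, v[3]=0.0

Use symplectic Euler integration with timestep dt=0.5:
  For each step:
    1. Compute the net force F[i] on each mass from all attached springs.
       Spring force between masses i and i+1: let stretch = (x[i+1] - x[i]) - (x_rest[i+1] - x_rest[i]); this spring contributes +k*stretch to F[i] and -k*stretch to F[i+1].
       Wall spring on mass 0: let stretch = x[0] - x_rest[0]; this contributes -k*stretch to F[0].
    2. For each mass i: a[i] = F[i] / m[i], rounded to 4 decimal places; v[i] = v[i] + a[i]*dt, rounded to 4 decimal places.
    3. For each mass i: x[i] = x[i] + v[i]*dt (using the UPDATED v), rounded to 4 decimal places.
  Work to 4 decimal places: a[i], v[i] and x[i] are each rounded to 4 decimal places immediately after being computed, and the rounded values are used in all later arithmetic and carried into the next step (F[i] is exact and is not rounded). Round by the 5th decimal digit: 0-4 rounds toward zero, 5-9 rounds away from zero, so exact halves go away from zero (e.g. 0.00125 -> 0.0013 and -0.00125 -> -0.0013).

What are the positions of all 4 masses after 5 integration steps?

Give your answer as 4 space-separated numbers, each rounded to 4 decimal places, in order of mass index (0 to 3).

Answer: 0.9991 4.7579 8.1915 12.6203

Derivation:
Step 0: x=[4.0000 7.0000 7.0000 10.0000] v=[0.0000 0.0000 0.0000 0.0000]
Step 1: x=[3.7500 6.2500 7.7500 10.0000] v=[-0.5000 -1.5000 1.5000 0.0000]
Step 2: x=[3.1875 5.2500 8.6875 10.1875] v=[-1.1250 -2.0000 1.8750 0.3750]
Step 3: x=[2.3438 4.5938 9.1407 10.7500] v=[-1.6875 -1.3125 0.9063 1.1250]
Step 4: x=[1.4766 4.5118 8.8595 11.6602] v=[-1.7344 -0.1641 -0.5625 1.8204]
Step 5: x=[0.9991 4.7579 8.1915 12.6203] v=[-0.9551 0.4922 -1.3360 1.9201]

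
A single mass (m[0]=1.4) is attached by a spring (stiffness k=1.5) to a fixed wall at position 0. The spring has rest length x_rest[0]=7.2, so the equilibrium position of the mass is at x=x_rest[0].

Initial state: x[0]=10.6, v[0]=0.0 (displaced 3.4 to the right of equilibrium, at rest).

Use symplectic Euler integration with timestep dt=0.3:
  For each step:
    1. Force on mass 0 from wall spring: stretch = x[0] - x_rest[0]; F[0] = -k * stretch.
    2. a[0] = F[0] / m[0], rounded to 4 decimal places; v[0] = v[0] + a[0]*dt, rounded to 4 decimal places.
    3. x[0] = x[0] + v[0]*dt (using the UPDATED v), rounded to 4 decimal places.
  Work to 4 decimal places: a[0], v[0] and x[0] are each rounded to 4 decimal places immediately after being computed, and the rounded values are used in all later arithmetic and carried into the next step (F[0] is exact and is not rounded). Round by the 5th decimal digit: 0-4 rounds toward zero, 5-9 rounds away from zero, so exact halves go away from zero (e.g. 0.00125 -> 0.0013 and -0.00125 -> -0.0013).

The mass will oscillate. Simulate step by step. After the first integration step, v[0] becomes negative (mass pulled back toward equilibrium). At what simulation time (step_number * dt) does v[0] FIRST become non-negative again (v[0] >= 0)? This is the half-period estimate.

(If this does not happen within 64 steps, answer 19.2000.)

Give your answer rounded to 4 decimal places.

Answer: 3.3000

Derivation:
Step 0: x=[10.6000] v=[0.0000]
Step 1: x=[10.2721] v=[-1.0929]
Step 2: x=[9.6480] v=[-2.0804]
Step 3: x=[8.7878] v=[-2.8673]
Step 4: x=[7.7745] v=[-3.3777]
Step 5: x=[6.7058] v=[-3.5624]
Step 6: x=[5.6847] v=[-3.4036]
Step 7: x=[4.8097] v=[-2.9166]
Step 8: x=[4.1652] v=[-2.1483]
Step 9: x=[3.8134] v=[-1.1728]
Step 10: x=[3.7881] v=[-0.0843]
Step 11: x=[4.0918] v=[1.0124]
First v>=0 after going negative at step 11, time=3.3000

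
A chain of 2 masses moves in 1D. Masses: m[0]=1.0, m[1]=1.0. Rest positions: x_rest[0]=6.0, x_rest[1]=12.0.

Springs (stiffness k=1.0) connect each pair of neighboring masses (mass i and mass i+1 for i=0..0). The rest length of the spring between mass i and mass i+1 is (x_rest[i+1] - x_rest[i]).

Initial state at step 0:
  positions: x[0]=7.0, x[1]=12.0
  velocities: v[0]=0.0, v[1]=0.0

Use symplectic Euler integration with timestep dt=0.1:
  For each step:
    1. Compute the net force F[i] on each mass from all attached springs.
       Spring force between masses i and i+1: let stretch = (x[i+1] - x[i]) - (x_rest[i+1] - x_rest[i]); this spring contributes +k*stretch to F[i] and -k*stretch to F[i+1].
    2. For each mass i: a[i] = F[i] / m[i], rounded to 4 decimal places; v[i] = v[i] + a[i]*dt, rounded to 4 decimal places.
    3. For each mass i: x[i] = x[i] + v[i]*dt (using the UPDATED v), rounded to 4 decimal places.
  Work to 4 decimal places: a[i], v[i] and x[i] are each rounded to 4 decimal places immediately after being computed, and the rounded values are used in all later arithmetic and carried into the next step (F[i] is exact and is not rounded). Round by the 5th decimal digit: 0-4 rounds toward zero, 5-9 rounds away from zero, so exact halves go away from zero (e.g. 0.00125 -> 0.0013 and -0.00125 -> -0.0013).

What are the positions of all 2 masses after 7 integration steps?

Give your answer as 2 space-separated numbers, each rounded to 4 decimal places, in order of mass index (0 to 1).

Step 0: x=[7.0000 12.0000] v=[0.0000 0.0000]
Step 1: x=[6.9900 12.0100] v=[-0.1000 0.1000]
Step 2: x=[6.9702 12.0298] v=[-0.1980 0.1980]
Step 3: x=[6.9410 12.0590] v=[-0.2920 0.2920]
Step 4: x=[6.9030 12.0970] v=[-0.3802 0.3802]
Step 5: x=[6.8569 12.1431] v=[-0.4608 0.4608]
Step 6: x=[6.8037 12.1963] v=[-0.5322 0.5322]
Step 7: x=[6.7444 12.2556] v=[-0.5929 0.5929]

Answer: 6.7444 12.2556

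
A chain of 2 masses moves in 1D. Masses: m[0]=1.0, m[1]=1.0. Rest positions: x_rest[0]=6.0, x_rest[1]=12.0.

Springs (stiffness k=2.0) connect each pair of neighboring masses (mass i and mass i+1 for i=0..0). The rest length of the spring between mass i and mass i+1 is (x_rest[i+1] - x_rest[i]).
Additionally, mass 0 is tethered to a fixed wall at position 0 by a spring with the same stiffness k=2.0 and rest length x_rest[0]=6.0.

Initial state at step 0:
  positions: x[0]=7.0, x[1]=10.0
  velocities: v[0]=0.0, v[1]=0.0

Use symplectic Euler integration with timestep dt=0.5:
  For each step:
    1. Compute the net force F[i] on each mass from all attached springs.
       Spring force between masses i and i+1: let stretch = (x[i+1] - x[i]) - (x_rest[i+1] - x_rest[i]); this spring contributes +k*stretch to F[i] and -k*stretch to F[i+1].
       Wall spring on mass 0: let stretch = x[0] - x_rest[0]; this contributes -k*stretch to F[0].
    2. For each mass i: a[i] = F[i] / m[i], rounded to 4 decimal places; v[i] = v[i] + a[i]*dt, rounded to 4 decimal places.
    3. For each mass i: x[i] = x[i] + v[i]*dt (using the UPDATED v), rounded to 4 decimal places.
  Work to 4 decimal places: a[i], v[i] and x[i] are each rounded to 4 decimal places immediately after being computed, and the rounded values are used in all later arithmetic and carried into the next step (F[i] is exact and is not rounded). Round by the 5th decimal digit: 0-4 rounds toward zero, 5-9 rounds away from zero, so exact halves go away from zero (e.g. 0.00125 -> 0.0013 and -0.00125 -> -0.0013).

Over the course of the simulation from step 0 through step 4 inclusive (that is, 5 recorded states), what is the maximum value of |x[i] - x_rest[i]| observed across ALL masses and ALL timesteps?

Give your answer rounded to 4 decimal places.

Answer: 2.2500

Derivation:
Step 0: x=[7.0000 10.0000] v=[0.0000 0.0000]
Step 1: x=[5.0000 11.5000] v=[-4.0000 3.0000]
Step 2: x=[3.7500 12.7500] v=[-2.5000 2.5000]
Step 3: x=[5.1250 12.5000] v=[2.7500 -0.5000]
Step 4: x=[7.6250 11.5625] v=[5.0000 -1.8750]
Max displacement = 2.2500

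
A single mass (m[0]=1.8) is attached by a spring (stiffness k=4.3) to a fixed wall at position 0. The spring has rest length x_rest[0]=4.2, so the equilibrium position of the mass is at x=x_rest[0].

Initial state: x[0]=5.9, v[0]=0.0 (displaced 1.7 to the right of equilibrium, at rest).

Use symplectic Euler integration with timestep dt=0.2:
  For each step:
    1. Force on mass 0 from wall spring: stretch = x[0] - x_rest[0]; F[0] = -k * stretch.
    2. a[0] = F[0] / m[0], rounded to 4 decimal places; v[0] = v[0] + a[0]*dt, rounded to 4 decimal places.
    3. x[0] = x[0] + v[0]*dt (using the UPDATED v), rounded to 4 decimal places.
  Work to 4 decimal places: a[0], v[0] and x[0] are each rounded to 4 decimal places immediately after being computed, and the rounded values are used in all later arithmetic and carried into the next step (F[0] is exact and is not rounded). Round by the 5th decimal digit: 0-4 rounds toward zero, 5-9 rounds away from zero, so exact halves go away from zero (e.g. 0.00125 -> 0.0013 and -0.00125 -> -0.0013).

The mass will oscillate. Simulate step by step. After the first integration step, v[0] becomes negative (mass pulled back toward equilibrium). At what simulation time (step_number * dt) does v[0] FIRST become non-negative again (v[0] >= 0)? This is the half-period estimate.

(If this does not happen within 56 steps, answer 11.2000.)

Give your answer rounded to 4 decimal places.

Answer: 2.2000

Derivation:
Step 0: x=[5.9000] v=[0.0000]
Step 1: x=[5.7376] v=[-0.8122]
Step 2: x=[5.4282] v=[-1.5468]
Step 3: x=[5.0015] v=[-2.1336]
Step 4: x=[4.4982] v=[-2.5165]
Step 5: x=[3.9664] v=[-2.6590]
Step 6: x=[3.4569] v=[-2.5474]
Step 7: x=[3.0184] v=[-2.1924]
Step 8: x=[2.6928] v=[-1.6279]
Step 9: x=[2.5112] v=[-0.9078]
Step 10: x=[2.4910] v=[-0.1009]
Step 11: x=[2.6341] v=[0.7156]
First v>=0 after going negative at step 11, time=2.2000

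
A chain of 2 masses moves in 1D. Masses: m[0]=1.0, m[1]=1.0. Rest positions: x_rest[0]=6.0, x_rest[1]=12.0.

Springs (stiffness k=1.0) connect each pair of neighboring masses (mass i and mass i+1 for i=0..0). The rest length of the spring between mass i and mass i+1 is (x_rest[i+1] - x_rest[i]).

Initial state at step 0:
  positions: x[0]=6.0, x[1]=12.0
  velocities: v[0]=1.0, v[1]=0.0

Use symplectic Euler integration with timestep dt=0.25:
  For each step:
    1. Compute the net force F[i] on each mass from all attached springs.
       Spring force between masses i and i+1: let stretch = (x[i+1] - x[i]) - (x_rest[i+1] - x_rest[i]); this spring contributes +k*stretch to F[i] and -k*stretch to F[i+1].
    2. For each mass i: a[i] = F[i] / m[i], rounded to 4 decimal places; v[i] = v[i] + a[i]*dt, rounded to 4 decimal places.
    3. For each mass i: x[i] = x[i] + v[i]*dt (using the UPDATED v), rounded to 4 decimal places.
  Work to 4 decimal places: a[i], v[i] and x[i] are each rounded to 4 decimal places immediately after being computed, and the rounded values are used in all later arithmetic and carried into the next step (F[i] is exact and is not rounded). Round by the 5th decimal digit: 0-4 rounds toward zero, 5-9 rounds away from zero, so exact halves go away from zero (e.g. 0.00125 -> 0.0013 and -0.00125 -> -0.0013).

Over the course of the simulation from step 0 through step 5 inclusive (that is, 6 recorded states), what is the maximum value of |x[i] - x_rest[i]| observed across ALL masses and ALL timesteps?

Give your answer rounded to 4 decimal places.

Answer: 0.9767

Derivation:
Step 0: x=[6.0000 12.0000] v=[1.0000 0.0000]
Step 1: x=[6.2500 12.0000] v=[1.0000 0.0000]
Step 2: x=[6.4844 12.0156] v=[0.9375 0.0625]
Step 3: x=[6.6895 12.0605] v=[0.8203 0.1797]
Step 4: x=[6.8553 12.1448] v=[0.6631 0.3370]
Step 5: x=[6.9767 12.2735] v=[0.4855 0.5146]
Max displacement = 0.9767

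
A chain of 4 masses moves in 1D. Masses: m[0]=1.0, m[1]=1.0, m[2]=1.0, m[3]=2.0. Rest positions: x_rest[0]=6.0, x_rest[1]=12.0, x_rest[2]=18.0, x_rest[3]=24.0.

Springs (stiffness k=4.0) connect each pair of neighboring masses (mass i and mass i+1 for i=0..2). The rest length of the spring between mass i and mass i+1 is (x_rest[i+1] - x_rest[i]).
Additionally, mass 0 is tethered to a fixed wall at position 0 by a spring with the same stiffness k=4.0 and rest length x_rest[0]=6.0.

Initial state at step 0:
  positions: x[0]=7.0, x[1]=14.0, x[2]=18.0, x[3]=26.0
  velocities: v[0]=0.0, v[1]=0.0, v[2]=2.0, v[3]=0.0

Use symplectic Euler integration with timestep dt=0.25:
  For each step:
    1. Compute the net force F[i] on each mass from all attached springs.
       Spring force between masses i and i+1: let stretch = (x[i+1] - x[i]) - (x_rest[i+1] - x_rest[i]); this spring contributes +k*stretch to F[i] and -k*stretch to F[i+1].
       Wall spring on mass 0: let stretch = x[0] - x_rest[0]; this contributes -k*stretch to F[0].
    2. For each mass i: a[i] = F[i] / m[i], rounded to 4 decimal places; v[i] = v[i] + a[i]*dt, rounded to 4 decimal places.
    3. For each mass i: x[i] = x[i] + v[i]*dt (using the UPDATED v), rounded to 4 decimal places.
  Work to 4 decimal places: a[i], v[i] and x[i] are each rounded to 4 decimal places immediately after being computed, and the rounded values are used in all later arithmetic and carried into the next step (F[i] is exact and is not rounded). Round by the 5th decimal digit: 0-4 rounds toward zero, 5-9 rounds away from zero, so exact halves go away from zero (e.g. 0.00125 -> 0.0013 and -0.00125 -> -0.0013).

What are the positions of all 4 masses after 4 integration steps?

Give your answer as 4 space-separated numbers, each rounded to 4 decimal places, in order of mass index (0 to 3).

Answer: 5.8164 13.1387 20.6963 25.5533

Derivation:
Step 0: x=[7.0000 14.0000 18.0000 26.0000] v=[0.0000 0.0000 2.0000 0.0000]
Step 1: x=[7.0000 13.2500 19.5000 25.7500] v=[0.0000 -3.0000 6.0000 -1.0000]
Step 2: x=[6.8125 12.5000 21.0000 25.4688] v=[-0.7500 -3.0000 6.0000 -1.1250]
Step 3: x=[6.3438 12.4531 21.4922 25.3790] v=[-1.8750 -0.1875 1.9688 -0.3594]
Step 4: x=[5.8164 13.1387 20.6963 25.5533] v=[-2.1095 2.7423 -3.1835 0.6972]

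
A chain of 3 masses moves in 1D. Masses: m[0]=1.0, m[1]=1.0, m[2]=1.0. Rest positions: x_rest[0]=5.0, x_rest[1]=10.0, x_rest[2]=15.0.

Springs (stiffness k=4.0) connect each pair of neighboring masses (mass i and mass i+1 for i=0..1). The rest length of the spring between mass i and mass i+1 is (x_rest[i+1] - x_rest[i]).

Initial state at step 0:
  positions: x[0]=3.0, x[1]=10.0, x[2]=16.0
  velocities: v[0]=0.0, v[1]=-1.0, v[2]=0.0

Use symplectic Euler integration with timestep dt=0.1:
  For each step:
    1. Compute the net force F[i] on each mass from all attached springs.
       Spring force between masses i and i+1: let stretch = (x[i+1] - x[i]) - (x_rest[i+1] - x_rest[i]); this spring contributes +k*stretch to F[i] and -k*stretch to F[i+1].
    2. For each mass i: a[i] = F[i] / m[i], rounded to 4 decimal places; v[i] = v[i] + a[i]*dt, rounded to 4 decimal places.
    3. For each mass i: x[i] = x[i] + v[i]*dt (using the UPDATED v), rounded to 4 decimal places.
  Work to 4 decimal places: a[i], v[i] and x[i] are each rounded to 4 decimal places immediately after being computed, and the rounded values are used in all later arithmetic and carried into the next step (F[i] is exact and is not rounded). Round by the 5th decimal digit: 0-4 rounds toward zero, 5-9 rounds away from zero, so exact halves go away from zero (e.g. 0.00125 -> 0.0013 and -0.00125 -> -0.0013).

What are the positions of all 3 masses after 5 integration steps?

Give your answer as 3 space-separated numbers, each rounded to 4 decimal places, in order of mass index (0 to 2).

Answer: 3.9721 9.1932 15.3348

Derivation:
Step 0: x=[3.0000 10.0000 16.0000] v=[0.0000 -1.0000 0.0000]
Step 1: x=[3.0800 9.8600 15.9600] v=[0.8000 -1.4000 -0.4000]
Step 2: x=[3.2312 9.6928 15.8760] v=[1.5120 -1.6720 -0.8400]
Step 3: x=[3.4409 9.5145 15.7447] v=[2.0966 -1.7834 -1.3133]
Step 4: x=[3.6935 9.3424 15.5642] v=[2.5260 -1.7208 -1.8054]
Step 5: x=[3.9721 9.1932 15.3348] v=[2.7856 -1.4916 -2.2941]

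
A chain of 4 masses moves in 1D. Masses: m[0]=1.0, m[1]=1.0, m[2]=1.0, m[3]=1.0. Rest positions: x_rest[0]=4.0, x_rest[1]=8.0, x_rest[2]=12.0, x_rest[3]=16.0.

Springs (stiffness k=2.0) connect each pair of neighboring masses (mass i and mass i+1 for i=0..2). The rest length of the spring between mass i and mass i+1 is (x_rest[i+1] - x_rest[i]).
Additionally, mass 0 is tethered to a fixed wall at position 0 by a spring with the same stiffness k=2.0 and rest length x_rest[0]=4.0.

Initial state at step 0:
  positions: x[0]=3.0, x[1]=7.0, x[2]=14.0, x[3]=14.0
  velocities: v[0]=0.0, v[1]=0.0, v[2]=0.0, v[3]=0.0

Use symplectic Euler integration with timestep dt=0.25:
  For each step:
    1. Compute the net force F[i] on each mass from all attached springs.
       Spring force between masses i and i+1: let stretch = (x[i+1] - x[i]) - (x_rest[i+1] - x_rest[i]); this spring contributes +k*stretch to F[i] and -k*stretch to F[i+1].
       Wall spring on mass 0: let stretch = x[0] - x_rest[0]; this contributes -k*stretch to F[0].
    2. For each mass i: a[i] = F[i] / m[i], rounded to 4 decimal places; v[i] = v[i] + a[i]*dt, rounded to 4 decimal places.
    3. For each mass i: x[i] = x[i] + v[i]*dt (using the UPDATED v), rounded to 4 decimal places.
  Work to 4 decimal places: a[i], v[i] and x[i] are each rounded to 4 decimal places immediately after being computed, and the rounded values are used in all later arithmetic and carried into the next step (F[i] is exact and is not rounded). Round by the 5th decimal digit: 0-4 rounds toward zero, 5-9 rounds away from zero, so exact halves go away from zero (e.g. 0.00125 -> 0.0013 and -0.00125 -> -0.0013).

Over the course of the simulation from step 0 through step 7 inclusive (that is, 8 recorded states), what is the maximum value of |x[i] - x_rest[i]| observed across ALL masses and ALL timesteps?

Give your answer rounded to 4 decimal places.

Step 0: x=[3.0000 7.0000 14.0000 14.0000] v=[0.0000 0.0000 0.0000 0.0000]
Step 1: x=[3.1250 7.3750 13.1250 14.5000] v=[0.5000 1.5000 -3.5000 2.0000]
Step 2: x=[3.3906 7.9375 11.7031 15.3281] v=[1.0625 2.2500 -5.6875 3.3125]
Step 3: x=[3.8008 8.4024 10.2637 16.2031] v=[1.6407 1.8594 -5.7578 3.5000]
Step 4: x=[4.3111 8.5247 9.3340 16.8357] v=[2.0411 0.4893 -3.7188 2.5303]
Step 5: x=[4.8092 8.2215 9.2409 17.0306] v=[1.9924 -1.2129 -0.3726 0.7795]
Step 6: x=[5.1327 7.6192 9.9941 16.7518] v=[1.2940 -2.4094 3.0126 -1.1154]
Step 7: x=[5.1254 7.0029 11.2951 16.1282] v=[-0.0291 -2.4652 5.2040 -2.4943]
Max displacement = 2.7591

Answer: 2.7591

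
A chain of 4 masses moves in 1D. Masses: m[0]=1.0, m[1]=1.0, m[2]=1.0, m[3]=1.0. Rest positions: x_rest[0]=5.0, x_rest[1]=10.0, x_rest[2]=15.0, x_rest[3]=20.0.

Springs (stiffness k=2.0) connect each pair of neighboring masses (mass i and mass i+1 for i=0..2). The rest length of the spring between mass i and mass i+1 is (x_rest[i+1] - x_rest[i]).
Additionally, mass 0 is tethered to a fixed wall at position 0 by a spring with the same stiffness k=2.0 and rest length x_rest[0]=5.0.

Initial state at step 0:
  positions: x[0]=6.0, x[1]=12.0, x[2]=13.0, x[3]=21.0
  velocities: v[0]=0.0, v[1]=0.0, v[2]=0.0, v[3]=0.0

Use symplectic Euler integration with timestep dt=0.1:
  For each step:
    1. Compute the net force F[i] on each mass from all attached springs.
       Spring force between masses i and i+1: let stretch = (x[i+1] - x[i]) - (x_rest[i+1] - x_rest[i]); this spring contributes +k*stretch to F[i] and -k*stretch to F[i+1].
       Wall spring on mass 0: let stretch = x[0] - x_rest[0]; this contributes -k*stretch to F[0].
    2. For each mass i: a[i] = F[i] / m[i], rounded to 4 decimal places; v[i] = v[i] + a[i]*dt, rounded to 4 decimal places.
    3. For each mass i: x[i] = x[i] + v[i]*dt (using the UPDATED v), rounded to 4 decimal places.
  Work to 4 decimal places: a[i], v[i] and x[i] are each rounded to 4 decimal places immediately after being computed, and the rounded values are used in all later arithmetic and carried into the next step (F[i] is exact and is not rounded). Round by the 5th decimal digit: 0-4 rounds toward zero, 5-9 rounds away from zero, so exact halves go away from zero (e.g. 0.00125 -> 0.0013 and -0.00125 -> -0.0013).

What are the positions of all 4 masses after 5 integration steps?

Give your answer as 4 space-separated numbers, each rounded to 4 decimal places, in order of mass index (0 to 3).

Answer: 5.9359 10.7246 14.8076 20.2330

Derivation:
Step 0: x=[6.0000 12.0000 13.0000 21.0000] v=[0.0000 0.0000 0.0000 0.0000]
Step 1: x=[6.0000 11.9000 13.1400 20.9400] v=[0.0000 -1.0000 1.4000 -0.6000]
Step 2: x=[5.9980 11.7068 13.4112 20.8240] v=[-0.0200 -1.9320 2.7120 -1.1600]
Step 3: x=[5.9902 11.4335 13.7966 20.6597] v=[-0.0778 -2.7329 3.8537 -1.6426]
Step 4: x=[5.9715 11.0986 14.2720 20.4582] v=[-0.1872 -3.3489 4.7537 -2.0152]
Step 5: x=[5.9359 10.7246 14.8076 20.2330] v=[-0.3561 -3.7396 5.3563 -2.2524]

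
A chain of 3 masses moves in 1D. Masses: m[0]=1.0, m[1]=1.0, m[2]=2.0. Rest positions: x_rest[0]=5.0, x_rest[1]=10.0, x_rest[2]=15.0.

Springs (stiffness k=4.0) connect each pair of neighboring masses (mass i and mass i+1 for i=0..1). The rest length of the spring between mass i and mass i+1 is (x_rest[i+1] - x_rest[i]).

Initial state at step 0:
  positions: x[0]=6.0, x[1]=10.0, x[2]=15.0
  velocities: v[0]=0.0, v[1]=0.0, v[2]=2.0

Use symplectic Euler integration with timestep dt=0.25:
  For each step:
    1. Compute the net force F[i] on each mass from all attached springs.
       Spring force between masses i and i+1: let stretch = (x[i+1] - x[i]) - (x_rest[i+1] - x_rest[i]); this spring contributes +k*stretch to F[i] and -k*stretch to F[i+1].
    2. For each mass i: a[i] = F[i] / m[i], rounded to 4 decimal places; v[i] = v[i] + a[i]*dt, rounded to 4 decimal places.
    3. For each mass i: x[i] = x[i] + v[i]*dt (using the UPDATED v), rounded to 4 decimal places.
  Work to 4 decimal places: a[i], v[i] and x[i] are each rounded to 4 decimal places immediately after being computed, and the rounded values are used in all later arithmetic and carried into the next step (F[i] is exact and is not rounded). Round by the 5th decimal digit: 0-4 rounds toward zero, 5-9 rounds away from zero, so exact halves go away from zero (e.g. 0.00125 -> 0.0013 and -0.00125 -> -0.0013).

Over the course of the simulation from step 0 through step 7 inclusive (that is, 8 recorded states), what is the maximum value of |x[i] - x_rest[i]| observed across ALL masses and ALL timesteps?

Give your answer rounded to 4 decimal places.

Step 0: x=[6.0000 10.0000 15.0000] v=[0.0000 0.0000 2.0000]
Step 1: x=[5.7500 10.2500 15.5000] v=[-1.0000 1.0000 2.0000]
Step 2: x=[5.3750 10.6875 15.9688] v=[-1.5000 1.7500 1.8750]
Step 3: x=[5.0781 11.1172 16.4024] v=[-1.1875 1.7188 1.7344]
Step 4: x=[5.0410 11.3584 16.8004] v=[-0.1484 0.9649 1.5918]
Step 5: x=[5.3333 11.3808 17.1431] v=[1.1690 0.0895 1.3708]
Step 6: x=[5.8874 11.3319 17.3905] v=[2.2165 -0.1957 0.9897]
Step 7: x=[6.5527 11.4365 17.5056] v=[2.6610 0.4184 0.4604]
Max displacement = 2.5056

Answer: 2.5056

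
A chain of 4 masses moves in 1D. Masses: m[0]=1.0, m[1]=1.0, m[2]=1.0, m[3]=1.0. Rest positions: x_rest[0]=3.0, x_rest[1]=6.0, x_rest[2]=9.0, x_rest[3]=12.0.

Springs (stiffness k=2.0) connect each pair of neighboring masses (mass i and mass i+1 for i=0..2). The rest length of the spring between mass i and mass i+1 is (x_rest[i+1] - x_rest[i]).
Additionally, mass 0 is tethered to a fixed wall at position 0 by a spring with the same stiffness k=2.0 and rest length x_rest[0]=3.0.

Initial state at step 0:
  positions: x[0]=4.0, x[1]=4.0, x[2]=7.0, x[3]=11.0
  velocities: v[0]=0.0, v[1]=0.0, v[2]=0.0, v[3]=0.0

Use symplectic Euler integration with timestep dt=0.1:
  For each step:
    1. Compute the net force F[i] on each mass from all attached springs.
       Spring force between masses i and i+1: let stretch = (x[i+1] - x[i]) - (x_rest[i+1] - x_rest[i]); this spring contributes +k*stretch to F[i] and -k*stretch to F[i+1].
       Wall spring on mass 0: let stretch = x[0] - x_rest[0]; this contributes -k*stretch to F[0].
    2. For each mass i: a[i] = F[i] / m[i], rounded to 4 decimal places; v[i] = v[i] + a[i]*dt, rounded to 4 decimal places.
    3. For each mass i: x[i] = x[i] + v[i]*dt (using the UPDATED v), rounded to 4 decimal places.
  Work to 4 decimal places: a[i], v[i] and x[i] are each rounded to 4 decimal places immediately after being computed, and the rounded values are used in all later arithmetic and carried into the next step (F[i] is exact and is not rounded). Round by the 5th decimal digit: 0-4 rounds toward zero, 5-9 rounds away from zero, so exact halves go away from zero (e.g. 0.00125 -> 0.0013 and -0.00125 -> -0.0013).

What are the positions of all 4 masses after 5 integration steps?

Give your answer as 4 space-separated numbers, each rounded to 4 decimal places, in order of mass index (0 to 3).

Answer: 2.9472 4.7804 7.2985 10.7276

Derivation:
Step 0: x=[4.0000 4.0000 7.0000 11.0000] v=[0.0000 0.0000 0.0000 0.0000]
Step 1: x=[3.9200 4.0600 7.0200 10.9800] v=[-0.8000 0.6000 0.2000 -0.2000]
Step 2: x=[3.7644 4.1764 7.0600 10.9408] v=[-1.5560 1.1640 0.4000 -0.3920]
Step 3: x=[3.5418 4.3422 7.1199 10.8840] v=[-2.2265 1.6583 0.5994 -0.5682]
Step 4: x=[3.2643 4.5476 7.1996 10.8119] v=[-2.7748 2.0538 0.7967 -0.7210]
Step 5: x=[2.9472 4.7804 7.2985 10.7276] v=[-3.1710 2.3275 0.9888 -0.8435]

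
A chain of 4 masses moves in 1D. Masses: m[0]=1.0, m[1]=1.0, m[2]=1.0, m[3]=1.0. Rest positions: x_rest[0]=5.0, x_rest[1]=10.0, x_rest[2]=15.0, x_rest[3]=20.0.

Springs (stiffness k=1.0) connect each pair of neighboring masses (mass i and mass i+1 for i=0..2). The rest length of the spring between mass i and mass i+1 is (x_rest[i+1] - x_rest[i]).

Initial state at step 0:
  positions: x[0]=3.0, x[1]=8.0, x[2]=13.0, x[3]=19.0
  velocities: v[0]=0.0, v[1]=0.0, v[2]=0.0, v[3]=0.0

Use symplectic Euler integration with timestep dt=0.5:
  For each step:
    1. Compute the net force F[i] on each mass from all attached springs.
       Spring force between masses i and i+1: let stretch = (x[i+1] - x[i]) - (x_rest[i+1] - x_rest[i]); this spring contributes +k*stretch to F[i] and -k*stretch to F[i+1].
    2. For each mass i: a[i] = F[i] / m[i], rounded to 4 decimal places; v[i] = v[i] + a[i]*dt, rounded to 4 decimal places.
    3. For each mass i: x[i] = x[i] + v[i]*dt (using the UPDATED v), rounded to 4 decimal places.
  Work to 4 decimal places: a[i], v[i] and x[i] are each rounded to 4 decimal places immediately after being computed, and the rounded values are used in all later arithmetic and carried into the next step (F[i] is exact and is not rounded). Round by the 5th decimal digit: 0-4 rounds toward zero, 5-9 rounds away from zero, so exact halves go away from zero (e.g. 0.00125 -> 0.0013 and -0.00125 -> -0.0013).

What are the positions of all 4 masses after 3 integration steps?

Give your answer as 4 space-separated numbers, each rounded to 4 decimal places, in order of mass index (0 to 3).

Step 0: x=[3.0000 8.0000 13.0000 19.0000] v=[0.0000 0.0000 0.0000 0.0000]
Step 1: x=[3.0000 8.0000 13.2500 18.7500] v=[0.0000 0.0000 0.5000 -0.5000]
Step 2: x=[3.0000 8.0625 13.5625 18.3750] v=[0.0000 0.1250 0.6250 -0.7500]
Step 3: x=[3.0157 8.2344 13.7032 18.0469] v=[0.0313 0.3438 0.2813 -0.6563]

Answer: 3.0157 8.2344 13.7032 18.0469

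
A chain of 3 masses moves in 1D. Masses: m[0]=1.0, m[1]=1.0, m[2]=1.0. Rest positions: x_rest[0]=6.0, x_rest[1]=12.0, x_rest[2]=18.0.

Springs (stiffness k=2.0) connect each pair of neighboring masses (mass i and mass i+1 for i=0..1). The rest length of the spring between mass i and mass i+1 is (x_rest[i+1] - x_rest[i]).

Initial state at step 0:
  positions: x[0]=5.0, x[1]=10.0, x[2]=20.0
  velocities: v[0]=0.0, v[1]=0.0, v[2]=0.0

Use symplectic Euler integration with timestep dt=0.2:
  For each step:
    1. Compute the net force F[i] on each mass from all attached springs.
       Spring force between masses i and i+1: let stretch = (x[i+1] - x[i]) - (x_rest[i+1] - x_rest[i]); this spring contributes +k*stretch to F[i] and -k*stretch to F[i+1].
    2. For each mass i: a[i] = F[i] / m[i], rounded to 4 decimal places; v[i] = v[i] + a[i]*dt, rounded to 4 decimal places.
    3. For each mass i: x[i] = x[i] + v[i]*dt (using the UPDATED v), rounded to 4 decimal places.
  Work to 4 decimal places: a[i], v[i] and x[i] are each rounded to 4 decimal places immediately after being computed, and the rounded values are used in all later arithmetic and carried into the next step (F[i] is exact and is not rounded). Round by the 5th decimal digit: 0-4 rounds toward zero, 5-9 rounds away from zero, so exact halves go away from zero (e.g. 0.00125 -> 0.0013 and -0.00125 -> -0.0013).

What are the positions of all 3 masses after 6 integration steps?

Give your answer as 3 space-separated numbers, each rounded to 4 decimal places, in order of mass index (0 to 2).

Step 0: x=[5.0000 10.0000 20.0000] v=[0.0000 0.0000 0.0000]
Step 1: x=[4.9200 10.4000 19.6800] v=[-0.4000 2.0000 -1.6000]
Step 2: x=[4.7984 11.1040 19.0976] v=[-0.6080 3.5200 -2.9120]
Step 3: x=[4.7012 11.9430 18.3557] v=[-0.4858 4.1952 -3.7094]
Step 4: x=[4.7034 12.7157 17.5808] v=[0.0109 3.8636 -3.8745]
Step 5: x=[4.8666 13.2366 16.8967] v=[0.8158 2.6047 -3.4205]
Step 6: x=[5.2194 13.3807 16.3998] v=[1.7638 0.7207 -2.4845]

Answer: 5.2194 13.3807 16.3998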